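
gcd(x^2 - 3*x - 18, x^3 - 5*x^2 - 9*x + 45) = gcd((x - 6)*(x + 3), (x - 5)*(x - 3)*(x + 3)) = x + 3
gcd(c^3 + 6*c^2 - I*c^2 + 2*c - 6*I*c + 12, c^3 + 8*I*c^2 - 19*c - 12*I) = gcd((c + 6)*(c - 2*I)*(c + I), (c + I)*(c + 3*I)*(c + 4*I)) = c + I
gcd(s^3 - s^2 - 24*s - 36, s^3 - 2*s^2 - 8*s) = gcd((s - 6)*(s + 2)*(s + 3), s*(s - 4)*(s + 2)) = s + 2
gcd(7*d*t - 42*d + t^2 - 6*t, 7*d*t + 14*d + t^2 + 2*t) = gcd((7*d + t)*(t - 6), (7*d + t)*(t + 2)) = 7*d + t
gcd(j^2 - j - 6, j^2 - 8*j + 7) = 1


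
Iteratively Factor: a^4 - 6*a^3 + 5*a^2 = (a)*(a^3 - 6*a^2 + 5*a) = a*(a - 1)*(a^2 - 5*a) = a^2*(a - 1)*(a - 5)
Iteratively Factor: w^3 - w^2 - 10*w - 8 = (w + 2)*(w^2 - 3*w - 4) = (w + 1)*(w + 2)*(w - 4)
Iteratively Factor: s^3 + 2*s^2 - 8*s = (s - 2)*(s^2 + 4*s) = (s - 2)*(s + 4)*(s)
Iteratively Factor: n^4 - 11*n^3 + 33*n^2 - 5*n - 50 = (n - 5)*(n^3 - 6*n^2 + 3*n + 10) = (n - 5)*(n + 1)*(n^2 - 7*n + 10) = (n - 5)*(n - 2)*(n + 1)*(n - 5)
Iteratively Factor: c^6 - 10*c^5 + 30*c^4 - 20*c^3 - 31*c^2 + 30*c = (c - 2)*(c^5 - 8*c^4 + 14*c^3 + 8*c^2 - 15*c) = (c - 3)*(c - 2)*(c^4 - 5*c^3 - c^2 + 5*c) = (c - 3)*(c - 2)*(c - 1)*(c^3 - 4*c^2 - 5*c) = (c - 5)*(c - 3)*(c - 2)*(c - 1)*(c^2 + c) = c*(c - 5)*(c - 3)*(c - 2)*(c - 1)*(c + 1)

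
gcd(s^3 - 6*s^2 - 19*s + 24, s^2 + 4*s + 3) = s + 3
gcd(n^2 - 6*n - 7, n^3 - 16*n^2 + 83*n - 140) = n - 7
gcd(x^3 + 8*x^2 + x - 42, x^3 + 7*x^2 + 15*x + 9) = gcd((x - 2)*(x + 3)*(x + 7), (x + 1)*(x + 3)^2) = x + 3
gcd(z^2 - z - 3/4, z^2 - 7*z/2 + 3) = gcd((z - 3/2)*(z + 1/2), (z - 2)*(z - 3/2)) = z - 3/2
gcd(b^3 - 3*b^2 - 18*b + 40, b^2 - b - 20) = b^2 - b - 20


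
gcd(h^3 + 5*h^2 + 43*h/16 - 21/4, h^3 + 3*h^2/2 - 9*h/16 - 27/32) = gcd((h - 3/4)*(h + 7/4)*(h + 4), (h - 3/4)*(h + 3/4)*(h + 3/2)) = h - 3/4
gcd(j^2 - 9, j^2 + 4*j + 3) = j + 3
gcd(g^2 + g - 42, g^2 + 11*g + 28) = g + 7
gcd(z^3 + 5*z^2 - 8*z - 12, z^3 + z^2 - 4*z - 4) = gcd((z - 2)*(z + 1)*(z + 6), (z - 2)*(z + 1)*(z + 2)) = z^2 - z - 2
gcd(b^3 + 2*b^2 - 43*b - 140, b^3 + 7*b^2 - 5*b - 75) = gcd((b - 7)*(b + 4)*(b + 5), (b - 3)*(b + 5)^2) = b + 5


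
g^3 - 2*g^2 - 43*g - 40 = (g - 8)*(g + 1)*(g + 5)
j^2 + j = j*(j + 1)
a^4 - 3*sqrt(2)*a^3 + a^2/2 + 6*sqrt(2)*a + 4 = (a - 2*sqrt(2))^2*(a + sqrt(2)/2)^2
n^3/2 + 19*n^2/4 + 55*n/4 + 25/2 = (n/2 + 1)*(n + 5/2)*(n + 5)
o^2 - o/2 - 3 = (o - 2)*(o + 3/2)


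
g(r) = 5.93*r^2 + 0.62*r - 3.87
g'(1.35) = 16.63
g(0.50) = -2.08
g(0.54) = -1.81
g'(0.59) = 7.62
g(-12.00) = 842.61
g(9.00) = 482.04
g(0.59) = -1.44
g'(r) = 11.86*r + 0.62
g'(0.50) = 6.55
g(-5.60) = 178.62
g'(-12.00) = -141.70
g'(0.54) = 7.02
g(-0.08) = -3.88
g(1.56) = 11.53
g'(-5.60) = -65.80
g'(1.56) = 19.12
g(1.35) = 7.77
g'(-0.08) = -0.33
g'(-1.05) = -11.83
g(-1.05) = 2.02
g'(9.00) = 107.36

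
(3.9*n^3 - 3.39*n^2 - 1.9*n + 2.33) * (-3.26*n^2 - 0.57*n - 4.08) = -12.714*n^5 + 8.8284*n^4 - 7.7857*n^3 + 7.3184*n^2 + 6.4239*n - 9.5064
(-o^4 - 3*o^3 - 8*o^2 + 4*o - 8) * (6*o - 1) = -6*o^5 - 17*o^4 - 45*o^3 + 32*o^2 - 52*o + 8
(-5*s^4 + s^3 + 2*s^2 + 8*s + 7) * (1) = -5*s^4 + s^3 + 2*s^2 + 8*s + 7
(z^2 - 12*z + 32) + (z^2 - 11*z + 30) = 2*z^2 - 23*z + 62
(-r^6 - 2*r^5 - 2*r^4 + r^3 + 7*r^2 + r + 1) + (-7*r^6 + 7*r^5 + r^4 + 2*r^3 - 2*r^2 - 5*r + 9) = -8*r^6 + 5*r^5 - r^4 + 3*r^3 + 5*r^2 - 4*r + 10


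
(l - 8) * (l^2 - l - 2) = l^3 - 9*l^2 + 6*l + 16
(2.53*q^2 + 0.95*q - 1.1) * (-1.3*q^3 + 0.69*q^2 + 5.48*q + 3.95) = -3.289*q^5 + 0.5107*q^4 + 15.9499*q^3 + 14.4405*q^2 - 2.2755*q - 4.345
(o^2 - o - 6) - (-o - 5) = o^2 - 1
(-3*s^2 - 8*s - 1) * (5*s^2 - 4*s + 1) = -15*s^4 - 28*s^3 + 24*s^2 - 4*s - 1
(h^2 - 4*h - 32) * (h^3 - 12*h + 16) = h^5 - 4*h^4 - 44*h^3 + 64*h^2 + 320*h - 512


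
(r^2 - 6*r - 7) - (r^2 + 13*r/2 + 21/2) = -25*r/2 - 35/2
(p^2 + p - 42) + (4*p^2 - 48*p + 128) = 5*p^2 - 47*p + 86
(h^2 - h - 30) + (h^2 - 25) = 2*h^2 - h - 55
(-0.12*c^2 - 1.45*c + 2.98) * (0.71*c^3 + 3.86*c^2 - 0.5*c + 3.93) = -0.0852*c^5 - 1.4927*c^4 - 3.4212*c^3 + 11.7562*c^2 - 7.1885*c + 11.7114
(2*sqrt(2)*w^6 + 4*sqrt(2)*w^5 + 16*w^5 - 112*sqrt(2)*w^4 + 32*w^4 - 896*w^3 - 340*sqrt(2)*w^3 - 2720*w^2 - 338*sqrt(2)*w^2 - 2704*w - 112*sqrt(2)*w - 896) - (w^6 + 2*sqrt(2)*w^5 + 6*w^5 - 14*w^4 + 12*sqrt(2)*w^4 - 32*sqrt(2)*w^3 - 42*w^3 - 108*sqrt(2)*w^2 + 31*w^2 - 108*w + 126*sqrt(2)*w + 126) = -w^6 + 2*sqrt(2)*w^6 + 2*sqrt(2)*w^5 + 10*w^5 - 124*sqrt(2)*w^4 + 46*w^4 - 854*w^3 - 308*sqrt(2)*w^3 - 2751*w^2 - 230*sqrt(2)*w^2 - 2596*w - 238*sqrt(2)*w - 1022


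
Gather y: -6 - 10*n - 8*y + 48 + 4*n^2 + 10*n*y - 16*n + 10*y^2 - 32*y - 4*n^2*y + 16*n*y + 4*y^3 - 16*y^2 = 4*n^2 - 26*n + 4*y^3 - 6*y^2 + y*(-4*n^2 + 26*n - 40) + 42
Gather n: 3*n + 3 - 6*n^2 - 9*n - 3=-6*n^2 - 6*n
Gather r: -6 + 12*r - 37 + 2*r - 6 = 14*r - 49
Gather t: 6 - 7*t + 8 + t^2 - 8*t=t^2 - 15*t + 14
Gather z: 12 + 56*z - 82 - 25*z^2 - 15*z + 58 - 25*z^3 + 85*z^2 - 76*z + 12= -25*z^3 + 60*z^2 - 35*z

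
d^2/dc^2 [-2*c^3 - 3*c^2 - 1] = -12*c - 6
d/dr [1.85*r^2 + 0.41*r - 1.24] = 3.7*r + 0.41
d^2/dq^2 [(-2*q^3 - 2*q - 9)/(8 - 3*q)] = 6*(6*q^3 - 48*q^2 + 128*q + 43)/(27*q^3 - 216*q^2 + 576*q - 512)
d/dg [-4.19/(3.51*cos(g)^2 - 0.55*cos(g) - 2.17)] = (2.3045 - 29.4138*cos(g))*sin(g)/(-3.51*cos(g)^2 + 0.55*cos(g) + 2.17)^2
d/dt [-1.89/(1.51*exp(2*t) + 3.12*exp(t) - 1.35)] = (5.7078*exp(t) + 5.8968)*exp(t)/(1.51*exp(2*t) + 3.12*exp(t) - 1.35)^2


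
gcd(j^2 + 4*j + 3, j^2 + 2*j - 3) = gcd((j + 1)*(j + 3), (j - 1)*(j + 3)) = j + 3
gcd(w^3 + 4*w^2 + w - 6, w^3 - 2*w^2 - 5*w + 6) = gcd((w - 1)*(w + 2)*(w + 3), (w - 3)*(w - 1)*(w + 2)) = w^2 + w - 2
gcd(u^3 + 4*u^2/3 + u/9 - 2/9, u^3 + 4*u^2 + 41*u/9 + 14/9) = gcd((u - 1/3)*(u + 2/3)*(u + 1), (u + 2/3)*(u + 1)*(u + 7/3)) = u^2 + 5*u/3 + 2/3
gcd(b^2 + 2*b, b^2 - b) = b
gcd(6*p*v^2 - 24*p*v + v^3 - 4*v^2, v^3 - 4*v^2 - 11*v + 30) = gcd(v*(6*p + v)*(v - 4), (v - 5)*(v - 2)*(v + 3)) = 1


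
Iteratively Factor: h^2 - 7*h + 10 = (h - 2)*(h - 5)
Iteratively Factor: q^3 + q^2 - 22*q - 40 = (q + 2)*(q^2 - q - 20) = (q + 2)*(q + 4)*(q - 5)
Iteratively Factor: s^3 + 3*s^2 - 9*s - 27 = (s - 3)*(s^2 + 6*s + 9) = (s - 3)*(s + 3)*(s + 3)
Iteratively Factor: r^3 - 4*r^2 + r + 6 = (r - 2)*(r^2 - 2*r - 3) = (r - 3)*(r - 2)*(r + 1)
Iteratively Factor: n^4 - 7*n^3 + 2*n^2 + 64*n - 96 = (n - 4)*(n^3 - 3*n^2 - 10*n + 24) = (n - 4)^2*(n^2 + n - 6) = (n - 4)^2*(n - 2)*(n + 3)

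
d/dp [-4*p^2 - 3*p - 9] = -8*p - 3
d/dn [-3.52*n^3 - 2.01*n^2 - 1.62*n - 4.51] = -10.56*n^2 - 4.02*n - 1.62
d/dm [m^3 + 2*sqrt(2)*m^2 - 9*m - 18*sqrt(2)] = 3*m^2 + 4*sqrt(2)*m - 9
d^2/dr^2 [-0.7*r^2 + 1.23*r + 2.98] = -1.40000000000000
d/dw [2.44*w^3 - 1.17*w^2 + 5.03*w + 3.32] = 7.32*w^2 - 2.34*w + 5.03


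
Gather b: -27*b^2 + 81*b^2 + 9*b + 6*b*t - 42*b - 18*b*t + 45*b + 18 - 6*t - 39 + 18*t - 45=54*b^2 + b*(12 - 12*t) + 12*t - 66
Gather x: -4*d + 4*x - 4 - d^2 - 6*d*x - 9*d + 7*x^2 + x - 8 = -d^2 - 13*d + 7*x^2 + x*(5 - 6*d) - 12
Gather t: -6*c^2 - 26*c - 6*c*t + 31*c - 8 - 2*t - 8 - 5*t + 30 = -6*c^2 + 5*c + t*(-6*c - 7) + 14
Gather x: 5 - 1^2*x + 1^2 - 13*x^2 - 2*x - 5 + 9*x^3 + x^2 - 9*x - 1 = 9*x^3 - 12*x^2 - 12*x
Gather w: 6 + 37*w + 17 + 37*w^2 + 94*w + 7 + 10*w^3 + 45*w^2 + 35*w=10*w^3 + 82*w^2 + 166*w + 30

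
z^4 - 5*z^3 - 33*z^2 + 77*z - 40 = (z - 8)*(z - 1)^2*(z + 5)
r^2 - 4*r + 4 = (r - 2)^2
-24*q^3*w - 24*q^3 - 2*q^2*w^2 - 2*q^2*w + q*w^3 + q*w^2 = (-6*q + w)*(4*q + w)*(q*w + q)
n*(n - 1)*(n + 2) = n^3 + n^2 - 2*n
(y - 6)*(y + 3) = y^2 - 3*y - 18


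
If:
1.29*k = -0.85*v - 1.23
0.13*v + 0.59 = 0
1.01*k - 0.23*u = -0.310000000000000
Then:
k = 2.04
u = 10.29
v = -4.54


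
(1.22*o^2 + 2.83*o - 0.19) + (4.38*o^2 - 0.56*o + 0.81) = 5.6*o^2 + 2.27*o + 0.62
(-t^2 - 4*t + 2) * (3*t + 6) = -3*t^3 - 18*t^2 - 18*t + 12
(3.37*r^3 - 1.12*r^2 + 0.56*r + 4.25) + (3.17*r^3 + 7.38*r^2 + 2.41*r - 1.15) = 6.54*r^3 + 6.26*r^2 + 2.97*r + 3.1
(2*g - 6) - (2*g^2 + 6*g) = -2*g^2 - 4*g - 6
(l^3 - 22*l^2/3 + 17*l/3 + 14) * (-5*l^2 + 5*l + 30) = -5*l^5 + 125*l^4/3 - 35*l^3 - 785*l^2/3 + 240*l + 420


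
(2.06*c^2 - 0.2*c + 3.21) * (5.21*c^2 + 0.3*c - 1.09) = 10.7326*c^4 - 0.424*c^3 + 14.4187*c^2 + 1.181*c - 3.4989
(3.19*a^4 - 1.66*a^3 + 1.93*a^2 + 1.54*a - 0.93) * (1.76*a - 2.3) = 5.6144*a^5 - 10.2586*a^4 + 7.2148*a^3 - 1.7286*a^2 - 5.1788*a + 2.139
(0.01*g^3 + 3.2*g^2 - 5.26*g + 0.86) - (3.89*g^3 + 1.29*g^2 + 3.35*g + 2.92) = -3.88*g^3 + 1.91*g^2 - 8.61*g - 2.06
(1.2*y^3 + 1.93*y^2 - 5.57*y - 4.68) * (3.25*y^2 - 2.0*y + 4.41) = 3.9*y^5 + 3.8725*y^4 - 16.6705*y^3 + 4.4413*y^2 - 15.2037*y - 20.6388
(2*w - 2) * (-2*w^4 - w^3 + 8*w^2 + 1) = -4*w^5 + 2*w^4 + 18*w^3 - 16*w^2 + 2*w - 2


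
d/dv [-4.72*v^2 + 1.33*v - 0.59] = 1.33 - 9.44*v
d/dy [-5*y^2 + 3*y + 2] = 3 - 10*y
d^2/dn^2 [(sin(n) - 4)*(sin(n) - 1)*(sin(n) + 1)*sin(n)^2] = -25*sin(n)^5 + 64*sin(n)^4 + 29*sin(n)^3 - 64*sin(n)^2 - 6*sin(n) + 8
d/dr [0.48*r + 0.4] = 0.480000000000000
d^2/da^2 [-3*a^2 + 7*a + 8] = -6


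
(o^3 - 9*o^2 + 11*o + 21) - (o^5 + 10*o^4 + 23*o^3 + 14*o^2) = -o^5 - 10*o^4 - 22*o^3 - 23*o^2 + 11*o + 21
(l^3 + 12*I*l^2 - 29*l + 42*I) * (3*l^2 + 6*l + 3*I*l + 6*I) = 3*l^5 + 6*l^4 + 39*I*l^4 - 123*l^3 + 78*I*l^3 - 246*l^2 + 39*I*l^2 - 126*l + 78*I*l - 252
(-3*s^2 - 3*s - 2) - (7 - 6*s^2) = 3*s^2 - 3*s - 9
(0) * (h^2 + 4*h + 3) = 0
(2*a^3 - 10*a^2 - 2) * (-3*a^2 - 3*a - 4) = -6*a^5 + 24*a^4 + 22*a^3 + 46*a^2 + 6*a + 8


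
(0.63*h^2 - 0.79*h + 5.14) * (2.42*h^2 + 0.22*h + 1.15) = 1.5246*h^4 - 1.7732*h^3 + 12.9895*h^2 + 0.2223*h + 5.911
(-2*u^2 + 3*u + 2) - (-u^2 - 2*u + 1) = -u^2 + 5*u + 1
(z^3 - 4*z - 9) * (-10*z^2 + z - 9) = -10*z^5 + z^4 + 31*z^3 + 86*z^2 + 27*z + 81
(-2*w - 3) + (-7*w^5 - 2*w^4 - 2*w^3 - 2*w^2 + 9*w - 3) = -7*w^5 - 2*w^4 - 2*w^3 - 2*w^2 + 7*w - 6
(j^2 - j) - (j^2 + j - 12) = 12 - 2*j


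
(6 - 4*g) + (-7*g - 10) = -11*g - 4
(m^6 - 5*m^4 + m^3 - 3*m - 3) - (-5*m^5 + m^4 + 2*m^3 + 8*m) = m^6 + 5*m^5 - 6*m^4 - m^3 - 11*m - 3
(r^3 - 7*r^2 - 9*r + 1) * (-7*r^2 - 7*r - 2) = -7*r^5 + 42*r^4 + 110*r^3 + 70*r^2 + 11*r - 2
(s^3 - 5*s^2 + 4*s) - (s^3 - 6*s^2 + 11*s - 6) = s^2 - 7*s + 6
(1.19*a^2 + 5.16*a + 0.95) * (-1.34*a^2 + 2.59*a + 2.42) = -1.5946*a^4 - 3.8323*a^3 + 14.9712*a^2 + 14.9477*a + 2.299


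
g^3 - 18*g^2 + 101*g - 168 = (g - 8)*(g - 7)*(g - 3)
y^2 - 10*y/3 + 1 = (y - 3)*(y - 1/3)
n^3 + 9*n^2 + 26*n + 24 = (n + 2)*(n + 3)*(n + 4)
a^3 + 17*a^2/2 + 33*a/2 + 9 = (a + 1)*(a + 3/2)*(a + 6)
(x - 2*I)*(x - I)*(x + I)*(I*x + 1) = I*x^4 + 3*x^3 - I*x^2 + 3*x - 2*I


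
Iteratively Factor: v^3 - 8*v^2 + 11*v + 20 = (v - 4)*(v^2 - 4*v - 5) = (v - 5)*(v - 4)*(v + 1)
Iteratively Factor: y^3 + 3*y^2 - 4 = (y + 2)*(y^2 + y - 2) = (y - 1)*(y + 2)*(y + 2)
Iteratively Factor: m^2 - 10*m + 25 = (m - 5)*(m - 5)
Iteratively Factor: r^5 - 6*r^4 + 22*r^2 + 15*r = (r - 3)*(r^4 - 3*r^3 - 9*r^2 - 5*r) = r*(r - 3)*(r^3 - 3*r^2 - 9*r - 5) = r*(r - 3)*(r + 1)*(r^2 - 4*r - 5) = r*(r - 3)*(r + 1)^2*(r - 5)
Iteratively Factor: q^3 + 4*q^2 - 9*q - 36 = (q - 3)*(q^2 + 7*q + 12) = (q - 3)*(q + 3)*(q + 4)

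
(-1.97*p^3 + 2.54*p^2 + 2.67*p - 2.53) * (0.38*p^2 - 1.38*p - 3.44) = -0.7486*p^5 + 3.6838*p^4 + 4.2862*p^3 - 13.3836*p^2 - 5.6934*p + 8.7032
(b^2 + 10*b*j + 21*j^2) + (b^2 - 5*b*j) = 2*b^2 + 5*b*j + 21*j^2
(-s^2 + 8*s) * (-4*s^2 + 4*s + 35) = 4*s^4 - 36*s^3 - 3*s^2 + 280*s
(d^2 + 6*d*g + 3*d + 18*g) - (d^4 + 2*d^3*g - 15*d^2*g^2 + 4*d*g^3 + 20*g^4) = -d^4 - 2*d^3*g + 15*d^2*g^2 + d^2 - 4*d*g^3 + 6*d*g + 3*d - 20*g^4 + 18*g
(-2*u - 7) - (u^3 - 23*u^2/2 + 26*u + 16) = -u^3 + 23*u^2/2 - 28*u - 23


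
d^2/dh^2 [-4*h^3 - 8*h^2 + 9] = -24*h - 16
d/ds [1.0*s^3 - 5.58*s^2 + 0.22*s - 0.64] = 3.0*s^2 - 11.16*s + 0.22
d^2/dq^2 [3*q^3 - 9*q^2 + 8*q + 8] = 18*q - 18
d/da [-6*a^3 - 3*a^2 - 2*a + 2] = -18*a^2 - 6*a - 2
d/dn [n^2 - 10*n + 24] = 2*n - 10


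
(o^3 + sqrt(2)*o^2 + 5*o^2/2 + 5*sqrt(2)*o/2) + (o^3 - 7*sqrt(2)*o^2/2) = 2*o^3 - 5*sqrt(2)*o^2/2 + 5*o^2/2 + 5*sqrt(2)*o/2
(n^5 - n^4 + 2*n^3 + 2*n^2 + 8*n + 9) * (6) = 6*n^5 - 6*n^4 + 12*n^3 + 12*n^2 + 48*n + 54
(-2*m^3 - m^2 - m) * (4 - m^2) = 2*m^5 + m^4 - 7*m^3 - 4*m^2 - 4*m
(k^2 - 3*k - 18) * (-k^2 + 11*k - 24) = -k^4 + 14*k^3 - 39*k^2 - 126*k + 432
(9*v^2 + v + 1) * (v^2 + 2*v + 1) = 9*v^4 + 19*v^3 + 12*v^2 + 3*v + 1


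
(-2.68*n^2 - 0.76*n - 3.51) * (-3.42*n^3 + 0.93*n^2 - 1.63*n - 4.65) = 9.1656*n^5 + 0.1068*n^4 + 15.6658*n^3 + 10.4365*n^2 + 9.2553*n + 16.3215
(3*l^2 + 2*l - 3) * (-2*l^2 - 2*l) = -6*l^4 - 10*l^3 + 2*l^2 + 6*l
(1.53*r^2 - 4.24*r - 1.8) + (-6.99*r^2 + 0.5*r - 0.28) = -5.46*r^2 - 3.74*r - 2.08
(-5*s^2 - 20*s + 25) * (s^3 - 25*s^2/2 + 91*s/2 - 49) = -5*s^5 + 85*s^4/2 + 95*s^3/2 - 1955*s^2/2 + 4235*s/2 - 1225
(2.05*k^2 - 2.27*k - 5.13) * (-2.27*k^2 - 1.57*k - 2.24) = -4.6535*k^4 + 1.9344*k^3 + 10.617*k^2 + 13.1389*k + 11.4912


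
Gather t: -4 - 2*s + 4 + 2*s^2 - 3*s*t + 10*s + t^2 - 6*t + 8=2*s^2 + 8*s + t^2 + t*(-3*s - 6) + 8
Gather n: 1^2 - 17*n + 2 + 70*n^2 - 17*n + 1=70*n^2 - 34*n + 4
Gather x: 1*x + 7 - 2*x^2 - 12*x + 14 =-2*x^2 - 11*x + 21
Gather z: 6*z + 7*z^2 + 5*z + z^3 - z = z^3 + 7*z^2 + 10*z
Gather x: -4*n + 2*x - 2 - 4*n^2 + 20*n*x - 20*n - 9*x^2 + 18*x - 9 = -4*n^2 - 24*n - 9*x^2 + x*(20*n + 20) - 11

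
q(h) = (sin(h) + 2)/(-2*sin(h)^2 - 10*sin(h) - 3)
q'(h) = (4*sin(h)*cos(h) + 10*cos(h))*(sin(h) + 2)/(-2*sin(h)^2 - 10*sin(h) - 3)^2 + cos(h)/(-2*sin(h)^2 - 10*sin(h) - 3)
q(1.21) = -0.21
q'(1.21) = 0.05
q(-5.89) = -0.33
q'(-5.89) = 0.37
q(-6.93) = 0.61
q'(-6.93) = 1.95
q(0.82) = -0.24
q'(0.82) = 0.13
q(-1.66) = 0.20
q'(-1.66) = -0.04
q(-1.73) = 0.21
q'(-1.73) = -0.07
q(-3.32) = -0.45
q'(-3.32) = -0.78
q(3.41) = -3.55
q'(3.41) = -60.64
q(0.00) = -0.67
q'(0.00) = 1.89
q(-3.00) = -1.14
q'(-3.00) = -5.94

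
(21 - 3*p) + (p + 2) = 23 - 2*p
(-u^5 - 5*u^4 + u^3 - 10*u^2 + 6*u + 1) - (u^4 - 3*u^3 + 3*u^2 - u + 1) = -u^5 - 6*u^4 + 4*u^3 - 13*u^2 + 7*u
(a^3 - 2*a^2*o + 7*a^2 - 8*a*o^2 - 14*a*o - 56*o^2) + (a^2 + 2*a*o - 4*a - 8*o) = a^3 - 2*a^2*o + 8*a^2 - 8*a*o^2 - 12*a*o - 4*a - 56*o^2 - 8*o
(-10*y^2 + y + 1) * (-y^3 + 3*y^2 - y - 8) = 10*y^5 - 31*y^4 + 12*y^3 + 82*y^2 - 9*y - 8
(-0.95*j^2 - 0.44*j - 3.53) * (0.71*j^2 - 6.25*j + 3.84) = -0.6745*j^4 + 5.6251*j^3 - 3.4043*j^2 + 20.3729*j - 13.5552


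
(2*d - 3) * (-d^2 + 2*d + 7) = -2*d^3 + 7*d^2 + 8*d - 21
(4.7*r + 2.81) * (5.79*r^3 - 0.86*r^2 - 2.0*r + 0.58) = 27.213*r^4 + 12.2279*r^3 - 11.8166*r^2 - 2.894*r + 1.6298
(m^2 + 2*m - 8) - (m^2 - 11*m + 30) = 13*m - 38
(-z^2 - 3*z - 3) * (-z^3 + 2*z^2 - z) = z^5 + z^4 - 2*z^3 - 3*z^2 + 3*z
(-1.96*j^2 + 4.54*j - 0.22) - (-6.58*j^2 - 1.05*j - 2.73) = 4.62*j^2 + 5.59*j + 2.51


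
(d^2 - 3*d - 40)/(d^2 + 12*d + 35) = (d - 8)/(d + 7)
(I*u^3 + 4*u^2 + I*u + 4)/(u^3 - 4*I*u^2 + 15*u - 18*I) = (I*u^2 + 3*u + 4*I)/(u^2 - 3*I*u + 18)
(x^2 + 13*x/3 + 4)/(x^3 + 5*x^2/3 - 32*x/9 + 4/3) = 3*(3*x + 4)/(9*x^2 - 12*x + 4)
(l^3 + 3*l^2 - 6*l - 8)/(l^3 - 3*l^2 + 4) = (l + 4)/(l - 2)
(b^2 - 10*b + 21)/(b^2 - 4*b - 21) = (b - 3)/(b + 3)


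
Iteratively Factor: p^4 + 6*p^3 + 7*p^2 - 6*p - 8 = (p + 1)*(p^3 + 5*p^2 + 2*p - 8) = (p + 1)*(p + 2)*(p^2 + 3*p - 4) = (p + 1)*(p + 2)*(p + 4)*(p - 1)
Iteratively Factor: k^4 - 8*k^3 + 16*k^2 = (k)*(k^3 - 8*k^2 + 16*k) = k*(k - 4)*(k^2 - 4*k) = k^2*(k - 4)*(k - 4)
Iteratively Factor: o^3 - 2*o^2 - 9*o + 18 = (o - 2)*(o^2 - 9) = (o - 2)*(o + 3)*(o - 3)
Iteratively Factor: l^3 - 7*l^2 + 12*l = (l)*(l^2 - 7*l + 12) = l*(l - 3)*(l - 4)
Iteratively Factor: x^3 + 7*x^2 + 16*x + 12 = (x + 3)*(x^2 + 4*x + 4) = (x + 2)*(x + 3)*(x + 2)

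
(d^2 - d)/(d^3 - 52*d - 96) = d*(1 - d)/(-d^3 + 52*d + 96)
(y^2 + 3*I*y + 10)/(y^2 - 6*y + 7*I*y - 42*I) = (y^2 + 3*I*y + 10)/(y^2 + y*(-6 + 7*I) - 42*I)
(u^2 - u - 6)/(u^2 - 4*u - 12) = (u - 3)/(u - 6)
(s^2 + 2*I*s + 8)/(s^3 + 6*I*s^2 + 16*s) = (s + 4*I)/(s*(s + 8*I))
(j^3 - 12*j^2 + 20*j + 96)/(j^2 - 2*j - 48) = (j^2 - 4*j - 12)/(j + 6)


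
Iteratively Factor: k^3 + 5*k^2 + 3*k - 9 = (k + 3)*(k^2 + 2*k - 3) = (k + 3)^2*(k - 1)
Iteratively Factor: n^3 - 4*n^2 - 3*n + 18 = (n - 3)*(n^2 - n - 6) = (n - 3)^2*(n + 2)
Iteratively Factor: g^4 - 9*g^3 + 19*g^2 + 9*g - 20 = (g - 4)*(g^3 - 5*g^2 - g + 5) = (g - 5)*(g - 4)*(g^2 - 1) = (g - 5)*(g - 4)*(g - 1)*(g + 1)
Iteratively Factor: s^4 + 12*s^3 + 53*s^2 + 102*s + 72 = (s + 4)*(s^3 + 8*s^2 + 21*s + 18) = (s + 3)*(s + 4)*(s^2 + 5*s + 6) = (s + 3)^2*(s + 4)*(s + 2)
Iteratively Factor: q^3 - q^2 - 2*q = (q)*(q^2 - q - 2) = q*(q + 1)*(q - 2)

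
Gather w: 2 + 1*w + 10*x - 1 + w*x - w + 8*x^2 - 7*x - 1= w*x + 8*x^2 + 3*x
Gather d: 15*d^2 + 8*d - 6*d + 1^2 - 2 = 15*d^2 + 2*d - 1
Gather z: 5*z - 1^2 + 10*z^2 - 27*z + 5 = 10*z^2 - 22*z + 4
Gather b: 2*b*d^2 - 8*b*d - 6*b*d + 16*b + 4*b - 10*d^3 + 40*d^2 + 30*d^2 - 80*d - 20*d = b*(2*d^2 - 14*d + 20) - 10*d^3 + 70*d^2 - 100*d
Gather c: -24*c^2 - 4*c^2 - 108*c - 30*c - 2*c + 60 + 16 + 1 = -28*c^2 - 140*c + 77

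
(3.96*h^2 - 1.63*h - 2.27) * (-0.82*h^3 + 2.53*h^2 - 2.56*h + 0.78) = -3.2472*h^5 + 11.3554*h^4 - 12.4001*h^3 + 1.5185*h^2 + 4.5398*h - 1.7706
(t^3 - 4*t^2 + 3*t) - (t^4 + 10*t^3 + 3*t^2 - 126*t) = -t^4 - 9*t^3 - 7*t^2 + 129*t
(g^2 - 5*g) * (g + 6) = g^3 + g^2 - 30*g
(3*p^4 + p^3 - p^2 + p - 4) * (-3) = -9*p^4 - 3*p^3 + 3*p^2 - 3*p + 12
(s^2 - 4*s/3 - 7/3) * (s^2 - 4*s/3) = s^4 - 8*s^3/3 - 5*s^2/9 + 28*s/9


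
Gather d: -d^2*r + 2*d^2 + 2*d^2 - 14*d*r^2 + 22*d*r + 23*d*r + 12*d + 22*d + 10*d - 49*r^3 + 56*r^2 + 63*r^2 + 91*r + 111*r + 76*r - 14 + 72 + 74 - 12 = d^2*(4 - r) + d*(-14*r^2 + 45*r + 44) - 49*r^3 + 119*r^2 + 278*r + 120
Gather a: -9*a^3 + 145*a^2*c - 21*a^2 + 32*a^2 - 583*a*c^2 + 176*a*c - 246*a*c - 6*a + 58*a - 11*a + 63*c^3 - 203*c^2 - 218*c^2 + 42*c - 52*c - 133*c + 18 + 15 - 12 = -9*a^3 + a^2*(145*c + 11) + a*(-583*c^2 - 70*c + 41) + 63*c^3 - 421*c^2 - 143*c + 21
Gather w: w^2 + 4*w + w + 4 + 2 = w^2 + 5*w + 6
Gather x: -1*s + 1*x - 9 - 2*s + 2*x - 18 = -3*s + 3*x - 27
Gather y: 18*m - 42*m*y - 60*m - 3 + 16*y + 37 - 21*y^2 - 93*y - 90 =-42*m - 21*y^2 + y*(-42*m - 77) - 56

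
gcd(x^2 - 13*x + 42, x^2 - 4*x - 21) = x - 7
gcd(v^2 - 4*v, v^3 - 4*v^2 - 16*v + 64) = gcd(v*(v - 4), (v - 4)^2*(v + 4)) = v - 4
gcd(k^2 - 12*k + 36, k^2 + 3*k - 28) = 1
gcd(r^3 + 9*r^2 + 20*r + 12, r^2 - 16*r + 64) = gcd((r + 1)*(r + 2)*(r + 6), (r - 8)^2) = 1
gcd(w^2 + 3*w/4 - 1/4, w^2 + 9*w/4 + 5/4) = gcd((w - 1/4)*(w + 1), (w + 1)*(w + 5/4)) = w + 1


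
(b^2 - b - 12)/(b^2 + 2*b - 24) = (b + 3)/(b + 6)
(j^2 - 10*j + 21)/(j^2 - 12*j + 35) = (j - 3)/(j - 5)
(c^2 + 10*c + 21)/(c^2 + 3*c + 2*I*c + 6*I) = (c + 7)/(c + 2*I)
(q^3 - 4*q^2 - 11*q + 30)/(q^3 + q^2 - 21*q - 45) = (q - 2)/(q + 3)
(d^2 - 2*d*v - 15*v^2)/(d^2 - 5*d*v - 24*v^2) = (-d + 5*v)/(-d + 8*v)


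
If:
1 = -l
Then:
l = -1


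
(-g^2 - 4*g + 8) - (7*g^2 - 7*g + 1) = -8*g^2 + 3*g + 7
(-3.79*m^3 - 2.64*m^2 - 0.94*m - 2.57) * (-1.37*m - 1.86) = 5.1923*m^4 + 10.6662*m^3 + 6.1982*m^2 + 5.2693*m + 4.7802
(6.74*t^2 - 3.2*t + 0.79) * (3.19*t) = 21.5006*t^3 - 10.208*t^2 + 2.5201*t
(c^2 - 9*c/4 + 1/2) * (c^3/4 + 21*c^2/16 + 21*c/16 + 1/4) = c^5/4 + 3*c^4/4 - 97*c^3/64 - 131*c^2/64 + 3*c/32 + 1/8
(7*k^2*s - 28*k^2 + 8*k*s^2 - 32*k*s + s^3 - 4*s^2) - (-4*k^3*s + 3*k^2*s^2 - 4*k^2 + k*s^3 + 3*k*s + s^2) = 4*k^3*s - 3*k^2*s^2 + 7*k^2*s - 24*k^2 - k*s^3 + 8*k*s^2 - 35*k*s + s^3 - 5*s^2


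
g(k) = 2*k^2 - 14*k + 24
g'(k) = 4*k - 14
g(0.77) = 14.41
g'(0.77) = -10.92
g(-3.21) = 89.55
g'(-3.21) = -26.84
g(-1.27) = 45.01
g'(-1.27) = -19.08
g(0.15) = 21.94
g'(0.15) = -13.40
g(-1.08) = 41.45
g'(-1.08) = -18.32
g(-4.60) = 130.72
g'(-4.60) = -32.40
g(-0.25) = 27.62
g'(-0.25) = -15.00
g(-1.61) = 51.72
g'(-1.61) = -20.44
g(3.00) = 0.00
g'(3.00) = -2.00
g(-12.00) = 480.00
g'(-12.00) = -62.00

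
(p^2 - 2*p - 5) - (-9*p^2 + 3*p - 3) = 10*p^2 - 5*p - 2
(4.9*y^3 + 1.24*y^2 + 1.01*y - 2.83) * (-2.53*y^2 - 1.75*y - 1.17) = -12.397*y^5 - 11.7122*y^4 - 10.4583*y^3 + 3.9416*y^2 + 3.7708*y + 3.3111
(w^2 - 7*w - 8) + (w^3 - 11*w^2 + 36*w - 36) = w^3 - 10*w^2 + 29*w - 44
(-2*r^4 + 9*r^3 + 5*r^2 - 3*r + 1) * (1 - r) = 2*r^5 - 11*r^4 + 4*r^3 + 8*r^2 - 4*r + 1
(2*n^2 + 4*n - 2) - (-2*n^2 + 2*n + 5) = 4*n^2 + 2*n - 7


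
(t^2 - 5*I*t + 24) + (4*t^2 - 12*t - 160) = 5*t^2 - 12*t - 5*I*t - 136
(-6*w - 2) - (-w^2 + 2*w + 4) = w^2 - 8*w - 6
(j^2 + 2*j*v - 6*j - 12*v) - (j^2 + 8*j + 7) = 2*j*v - 14*j - 12*v - 7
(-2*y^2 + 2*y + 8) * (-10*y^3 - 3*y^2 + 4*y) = 20*y^5 - 14*y^4 - 94*y^3 - 16*y^2 + 32*y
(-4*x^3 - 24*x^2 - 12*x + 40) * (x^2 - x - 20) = -4*x^5 - 20*x^4 + 92*x^3 + 532*x^2 + 200*x - 800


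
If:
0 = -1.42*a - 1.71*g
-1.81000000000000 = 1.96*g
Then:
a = 1.11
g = -0.92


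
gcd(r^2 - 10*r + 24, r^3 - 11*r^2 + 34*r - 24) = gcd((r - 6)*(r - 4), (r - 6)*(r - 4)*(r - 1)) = r^2 - 10*r + 24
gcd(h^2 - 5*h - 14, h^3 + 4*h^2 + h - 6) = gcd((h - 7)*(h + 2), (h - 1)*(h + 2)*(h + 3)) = h + 2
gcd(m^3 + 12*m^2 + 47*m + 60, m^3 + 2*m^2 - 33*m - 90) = m^2 + 8*m + 15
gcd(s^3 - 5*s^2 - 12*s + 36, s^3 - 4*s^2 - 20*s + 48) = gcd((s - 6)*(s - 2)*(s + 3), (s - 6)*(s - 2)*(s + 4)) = s^2 - 8*s + 12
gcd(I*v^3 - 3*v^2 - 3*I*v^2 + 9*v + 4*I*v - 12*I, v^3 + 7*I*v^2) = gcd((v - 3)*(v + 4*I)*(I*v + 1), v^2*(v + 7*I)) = 1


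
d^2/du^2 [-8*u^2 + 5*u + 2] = -16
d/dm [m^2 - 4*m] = 2*m - 4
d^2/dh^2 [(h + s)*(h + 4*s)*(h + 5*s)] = 6*h + 20*s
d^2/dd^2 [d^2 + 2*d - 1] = 2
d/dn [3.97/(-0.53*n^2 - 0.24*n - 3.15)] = (4.2082*n + 0.9528)/(0.53*n^2 + 0.24*n + 3.15)^2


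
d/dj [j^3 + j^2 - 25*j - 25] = 3*j^2 + 2*j - 25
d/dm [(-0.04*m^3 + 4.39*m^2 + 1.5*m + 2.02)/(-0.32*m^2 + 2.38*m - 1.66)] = (0.0128*m^4 - 0.1904*m^3 + 11.1274*m^2 - 13.282*m - 7.2976)/(0.1024*m^4 - 1.5232*m^3 + 6.7268*m^2 - 7.9016*m + 2.7556)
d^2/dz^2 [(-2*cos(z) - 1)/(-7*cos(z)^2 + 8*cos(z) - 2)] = 4*(441*(1 - cos(2*z))^2*cos(z) + 154*(1 - cos(2*z))^2 + 160*cos(z) + 362*cos(2*z) + 126*cos(3*z) - 98*cos(5*z) - 582)/(16*cos(z) - 7*cos(2*z) - 11)^3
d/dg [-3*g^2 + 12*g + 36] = 12 - 6*g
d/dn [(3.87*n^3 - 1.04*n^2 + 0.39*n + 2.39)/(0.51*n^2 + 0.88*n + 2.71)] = (1.9737*n^4 + 6.8112*n^3 + 30.349*n^2 - 8.0746*n - 1.0463)/(0.2601*n^4 + 0.8976*n^3 + 3.5386*n^2 + 4.7696*n + 7.3441)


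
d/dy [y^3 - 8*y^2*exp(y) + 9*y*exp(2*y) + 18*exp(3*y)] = -8*y^2*exp(y) + 3*y^2 + 18*y*exp(2*y) - 16*y*exp(y) + 54*exp(3*y) + 9*exp(2*y)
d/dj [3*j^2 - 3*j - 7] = 6*j - 3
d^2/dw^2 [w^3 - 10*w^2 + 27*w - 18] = 6*w - 20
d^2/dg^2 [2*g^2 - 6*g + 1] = 4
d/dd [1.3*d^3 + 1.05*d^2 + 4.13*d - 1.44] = 3.9*d^2 + 2.1*d + 4.13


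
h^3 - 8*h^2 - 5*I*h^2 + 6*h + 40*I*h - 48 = (h - 8)*(h - 6*I)*(h + I)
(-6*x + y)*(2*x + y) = -12*x^2 - 4*x*y + y^2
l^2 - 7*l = l*(l - 7)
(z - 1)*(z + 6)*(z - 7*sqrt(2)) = z^3 - 7*sqrt(2)*z^2 + 5*z^2 - 35*sqrt(2)*z - 6*z + 42*sqrt(2)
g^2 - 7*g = g*(g - 7)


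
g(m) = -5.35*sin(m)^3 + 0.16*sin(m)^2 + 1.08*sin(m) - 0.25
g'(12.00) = -3.13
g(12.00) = 0.04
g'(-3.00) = -0.71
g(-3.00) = -0.38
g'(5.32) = -5.71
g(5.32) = 1.93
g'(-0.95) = -5.70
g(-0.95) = 1.86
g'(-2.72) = 1.59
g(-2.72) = -0.30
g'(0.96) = -5.41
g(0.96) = -2.20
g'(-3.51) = 0.83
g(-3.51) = -0.09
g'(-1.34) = -3.30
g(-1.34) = 3.79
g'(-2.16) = 5.71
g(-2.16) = 2.04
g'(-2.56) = 3.29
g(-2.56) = 0.09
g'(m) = -16.05*sin(m)^2*cos(m) + 0.32*sin(m)*cos(m) + 1.08*cos(m)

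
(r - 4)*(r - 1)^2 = r^3 - 6*r^2 + 9*r - 4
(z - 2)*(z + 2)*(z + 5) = z^3 + 5*z^2 - 4*z - 20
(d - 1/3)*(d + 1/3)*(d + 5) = d^3 + 5*d^2 - d/9 - 5/9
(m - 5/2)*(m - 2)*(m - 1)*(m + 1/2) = m^4 - 5*m^3 + 27*m^2/4 - m/4 - 5/2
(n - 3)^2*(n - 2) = n^3 - 8*n^2 + 21*n - 18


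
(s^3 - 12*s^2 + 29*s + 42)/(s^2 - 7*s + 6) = (s^2 - 6*s - 7)/(s - 1)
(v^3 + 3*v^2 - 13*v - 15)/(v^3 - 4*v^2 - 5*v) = (v^2 + 2*v - 15)/(v*(v - 5))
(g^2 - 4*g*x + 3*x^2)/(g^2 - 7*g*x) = (g^2 - 4*g*x + 3*x^2)/(g*(g - 7*x))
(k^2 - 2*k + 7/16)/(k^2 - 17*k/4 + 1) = (k - 7/4)/(k - 4)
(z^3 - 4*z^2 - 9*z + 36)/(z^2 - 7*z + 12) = z + 3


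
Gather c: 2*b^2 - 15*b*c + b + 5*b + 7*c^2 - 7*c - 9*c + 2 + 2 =2*b^2 + 6*b + 7*c^2 + c*(-15*b - 16) + 4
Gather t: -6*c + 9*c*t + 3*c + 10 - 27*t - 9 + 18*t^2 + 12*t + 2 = -3*c + 18*t^2 + t*(9*c - 15) + 3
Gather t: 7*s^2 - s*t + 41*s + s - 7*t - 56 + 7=7*s^2 + 42*s + t*(-s - 7) - 49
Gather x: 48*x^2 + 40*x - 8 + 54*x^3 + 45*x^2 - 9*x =54*x^3 + 93*x^2 + 31*x - 8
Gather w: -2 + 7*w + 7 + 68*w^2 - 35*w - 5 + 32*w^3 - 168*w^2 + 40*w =32*w^3 - 100*w^2 + 12*w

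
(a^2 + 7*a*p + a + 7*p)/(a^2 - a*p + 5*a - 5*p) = (a^2 + 7*a*p + a + 7*p)/(a^2 - a*p + 5*a - 5*p)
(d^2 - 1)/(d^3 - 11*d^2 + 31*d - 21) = (d + 1)/(d^2 - 10*d + 21)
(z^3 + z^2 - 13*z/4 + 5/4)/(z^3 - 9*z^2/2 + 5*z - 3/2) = (z + 5/2)/(z - 3)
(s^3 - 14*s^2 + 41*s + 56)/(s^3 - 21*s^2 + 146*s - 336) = (s + 1)/(s - 6)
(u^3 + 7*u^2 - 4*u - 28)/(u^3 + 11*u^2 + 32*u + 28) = (u - 2)/(u + 2)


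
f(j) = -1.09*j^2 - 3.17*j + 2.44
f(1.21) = -2.99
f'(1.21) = -5.81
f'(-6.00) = 9.91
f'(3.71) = -11.26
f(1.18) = -2.82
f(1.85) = -7.16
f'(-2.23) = 1.69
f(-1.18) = 4.66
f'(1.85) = -7.20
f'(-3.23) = 3.87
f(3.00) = -16.88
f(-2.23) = 4.09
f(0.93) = -1.45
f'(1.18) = -5.74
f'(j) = -2.18*j - 3.17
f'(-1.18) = -0.60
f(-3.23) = 1.31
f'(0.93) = -5.20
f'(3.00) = -9.71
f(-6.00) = -17.78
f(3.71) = -24.32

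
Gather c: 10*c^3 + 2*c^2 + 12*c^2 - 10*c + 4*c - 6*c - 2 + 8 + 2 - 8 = 10*c^3 + 14*c^2 - 12*c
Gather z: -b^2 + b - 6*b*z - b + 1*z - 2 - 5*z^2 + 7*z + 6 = -b^2 - 5*z^2 + z*(8 - 6*b) + 4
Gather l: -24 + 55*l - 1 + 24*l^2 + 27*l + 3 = 24*l^2 + 82*l - 22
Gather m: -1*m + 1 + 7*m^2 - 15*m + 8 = 7*m^2 - 16*m + 9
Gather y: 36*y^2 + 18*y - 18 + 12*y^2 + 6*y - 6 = 48*y^2 + 24*y - 24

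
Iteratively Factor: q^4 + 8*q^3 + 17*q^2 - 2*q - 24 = (q + 2)*(q^3 + 6*q^2 + 5*q - 12) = (q + 2)*(q + 4)*(q^2 + 2*q - 3) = (q - 1)*(q + 2)*(q + 4)*(q + 3)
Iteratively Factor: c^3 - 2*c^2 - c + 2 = (c + 1)*(c^2 - 3*c + 2) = (c - 1)*(c + 1)*(c - 2)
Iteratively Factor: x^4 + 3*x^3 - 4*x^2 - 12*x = (x + 2)*(x^3 + x^2 - 6*x) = (x - 2)*(x + 2)*(x^2 + 3*x) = (x - 2)*(x + 2)*(x + 3)*(x)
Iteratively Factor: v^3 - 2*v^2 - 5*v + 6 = (v - 3)*(v^2 + v - 2) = (v - 3)*(v + 2)*(v - 1)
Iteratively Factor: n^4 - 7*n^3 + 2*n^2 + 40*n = (n)*(n^3 - 7*n^2 + 2*n + 40) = n*(n + 2)*(n^2 - 9*n + 20) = n*(n - 5)*(n + 2)*(n - 4)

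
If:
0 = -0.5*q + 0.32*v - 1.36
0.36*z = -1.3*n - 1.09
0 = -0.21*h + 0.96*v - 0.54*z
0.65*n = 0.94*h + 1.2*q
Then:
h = 2.45397111913357 - 0.552346570397112*z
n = -0.276923076923077*z - 0.838461538461538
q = 0.282671480144404*z - 2.3764440433213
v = 0.441674187725632*z + 0.536806182310469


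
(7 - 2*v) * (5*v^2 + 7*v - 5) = -10*v^3 + 21*v^2 + 59*v - 35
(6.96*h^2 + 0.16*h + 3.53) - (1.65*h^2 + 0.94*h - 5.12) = 5.31*h^2 - 0.78*h + 8.65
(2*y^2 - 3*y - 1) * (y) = 2*y^3 - 3*y^2 - y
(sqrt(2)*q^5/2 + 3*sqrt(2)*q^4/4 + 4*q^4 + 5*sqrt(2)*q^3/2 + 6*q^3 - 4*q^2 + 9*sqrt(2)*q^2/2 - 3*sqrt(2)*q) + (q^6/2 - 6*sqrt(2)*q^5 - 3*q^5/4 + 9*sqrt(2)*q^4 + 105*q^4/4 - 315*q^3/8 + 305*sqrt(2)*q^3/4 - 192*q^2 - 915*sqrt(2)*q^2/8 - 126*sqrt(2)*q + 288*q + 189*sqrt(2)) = q^6/2 - 11*sqrt(2)*q^5/2 - 3*q^5/4 + 39*sqrt(2)*q^4/4 + 121*q^4/4 - 267*q^3/8 + 315*sqrt(2)*q^3/4 - 196*q^2 - 879*sqrt(2)*q^2/8 - 129*sqrt(2)*q + 288*q + 189*sqrt(2)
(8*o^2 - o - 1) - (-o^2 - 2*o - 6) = 9*o^2 + o + 5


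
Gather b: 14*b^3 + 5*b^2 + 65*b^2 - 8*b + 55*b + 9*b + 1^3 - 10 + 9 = 14*b^3 + 70*b^2 + 56*b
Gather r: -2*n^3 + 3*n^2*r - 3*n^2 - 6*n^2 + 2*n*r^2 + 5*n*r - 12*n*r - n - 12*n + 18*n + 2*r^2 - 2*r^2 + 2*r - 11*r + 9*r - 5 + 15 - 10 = -2*n^3 - 9*n^2 + 2*n*r^2 + 5*n + r*(3*n^2 - 7*n)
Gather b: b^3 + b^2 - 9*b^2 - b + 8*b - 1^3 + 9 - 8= b^3 - 8*b^2 + 7*b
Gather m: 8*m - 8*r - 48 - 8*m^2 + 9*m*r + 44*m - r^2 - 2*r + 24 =-8*m^2 + m*(9*r + 52) - r^2 - 10*r - 24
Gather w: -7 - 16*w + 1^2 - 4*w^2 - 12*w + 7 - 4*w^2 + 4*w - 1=-8*w^2 - 24*w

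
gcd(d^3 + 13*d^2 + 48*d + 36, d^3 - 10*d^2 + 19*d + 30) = d + 1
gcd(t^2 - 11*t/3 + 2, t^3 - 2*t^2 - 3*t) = t - 3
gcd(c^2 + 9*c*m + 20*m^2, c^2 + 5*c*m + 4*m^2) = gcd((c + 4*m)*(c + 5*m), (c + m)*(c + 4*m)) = c + 4*m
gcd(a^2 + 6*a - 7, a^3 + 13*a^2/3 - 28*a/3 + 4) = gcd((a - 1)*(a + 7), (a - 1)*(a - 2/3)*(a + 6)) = a - 1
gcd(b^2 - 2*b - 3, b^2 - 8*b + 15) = b - 3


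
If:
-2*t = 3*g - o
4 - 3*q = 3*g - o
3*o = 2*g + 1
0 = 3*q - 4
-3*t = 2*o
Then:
No Solution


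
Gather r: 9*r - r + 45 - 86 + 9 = 8*r - 32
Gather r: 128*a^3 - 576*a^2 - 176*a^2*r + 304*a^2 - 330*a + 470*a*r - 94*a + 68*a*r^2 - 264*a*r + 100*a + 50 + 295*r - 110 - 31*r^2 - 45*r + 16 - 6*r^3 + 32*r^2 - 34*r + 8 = 128*a^3 - 272*a^2 - 324*a - 6*r^3 + r^2*(68*a + 1) + r*(-176*a^2 + 206*a + 216) - 36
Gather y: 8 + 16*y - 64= 16*y - 56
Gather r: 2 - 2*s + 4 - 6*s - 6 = -8*s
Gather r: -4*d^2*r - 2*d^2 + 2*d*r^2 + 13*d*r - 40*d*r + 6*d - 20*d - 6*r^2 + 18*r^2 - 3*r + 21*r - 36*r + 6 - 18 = -2*d^2 - 14*d + r^2*(2*d + 12) + r*(-4*d^2 - 27*d - 18) - 12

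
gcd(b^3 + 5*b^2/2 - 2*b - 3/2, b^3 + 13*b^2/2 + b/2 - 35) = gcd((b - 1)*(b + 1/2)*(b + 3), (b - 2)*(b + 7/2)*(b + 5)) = 1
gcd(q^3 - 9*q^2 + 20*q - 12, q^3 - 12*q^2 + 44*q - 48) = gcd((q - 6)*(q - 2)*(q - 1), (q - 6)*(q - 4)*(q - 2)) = q^2 - 8*q + 12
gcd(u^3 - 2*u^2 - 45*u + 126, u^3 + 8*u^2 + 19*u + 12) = 1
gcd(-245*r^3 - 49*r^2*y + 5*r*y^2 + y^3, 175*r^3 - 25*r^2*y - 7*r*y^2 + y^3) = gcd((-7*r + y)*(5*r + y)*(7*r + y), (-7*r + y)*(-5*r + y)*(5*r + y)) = -35*r^2 - 2*r*y + y^2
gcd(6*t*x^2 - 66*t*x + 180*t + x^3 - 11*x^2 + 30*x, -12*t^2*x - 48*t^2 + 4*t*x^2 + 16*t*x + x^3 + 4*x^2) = 6*t + x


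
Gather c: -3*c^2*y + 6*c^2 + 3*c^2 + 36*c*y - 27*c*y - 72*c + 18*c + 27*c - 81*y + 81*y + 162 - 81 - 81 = c^2*(9 - 3*y) + c*(9*y - 27)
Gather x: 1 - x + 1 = 2 - x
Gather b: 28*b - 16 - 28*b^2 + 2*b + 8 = -28*b^2 + 30*b - 8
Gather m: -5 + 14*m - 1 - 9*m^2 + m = -9*m^2 + 15*m - 6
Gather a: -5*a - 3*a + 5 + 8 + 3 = 16 - 8*a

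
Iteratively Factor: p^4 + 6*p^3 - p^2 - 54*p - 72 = (p + 4)*(p^3 + 2*p^2 - 9*p - 18) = (p + 3)*(p + 4)*(p^2 - p - 6) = (p - 3)*(p + 3)*(p + 4)*(p + 2)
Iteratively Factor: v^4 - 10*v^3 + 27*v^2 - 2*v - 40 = (v + 1)*(v^3 - 11*v^2 + 38*v - 40) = (v - 4)*(v + 1)*(v^2 - 7*v + 10) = (v - 4)*(v - 2)*(v + 1)*(v - 5)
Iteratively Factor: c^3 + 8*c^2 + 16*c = (c)*(c^2 + 8*c + 16) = c*(c + 4)*(c + 4)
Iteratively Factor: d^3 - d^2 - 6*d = (d + 2)*(d^2 - 3*d) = d*(d + 2)*(d - 3)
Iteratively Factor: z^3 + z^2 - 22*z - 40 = (z + 2)*(z^2 - z - 20) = (z - 5)*(z + 2)*(z + 4)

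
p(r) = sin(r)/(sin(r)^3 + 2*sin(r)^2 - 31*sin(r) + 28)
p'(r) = (-3*sin(r)^2*cos(r) - 4*sin(r)*cos(r) + 31*cos(r))*sin(r)/(sin(r)^3 + 2*sin(r)^2 - 31*sin(r) + 28)^2 + cos(r)/(sin(r)^3 + 2*sin(r)^2 - 31*sin(r) + 28)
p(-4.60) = 6.55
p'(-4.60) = -117.40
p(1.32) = 1.28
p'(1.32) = 10.56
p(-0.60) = -0.01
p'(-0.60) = 0.01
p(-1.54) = -0.02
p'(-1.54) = 0.00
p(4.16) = -0.02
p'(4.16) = -0.00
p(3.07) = 0.00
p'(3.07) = -0.04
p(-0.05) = -0.00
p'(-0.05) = 0.03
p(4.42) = -0.02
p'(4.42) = -0.00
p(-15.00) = -0.01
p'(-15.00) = -0.00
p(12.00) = -0.01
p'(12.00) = 0.01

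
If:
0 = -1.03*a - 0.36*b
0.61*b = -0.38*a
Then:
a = 0.00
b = 0.00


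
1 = 1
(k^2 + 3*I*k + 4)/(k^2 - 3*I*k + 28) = (k - I)/(k - 7*I)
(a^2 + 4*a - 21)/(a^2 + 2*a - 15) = (a + 7)/(a + 5)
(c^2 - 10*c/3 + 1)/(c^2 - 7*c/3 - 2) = (3*c - 1)/(3*c + 2)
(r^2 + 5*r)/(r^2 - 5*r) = (r + 5)/(r - 5)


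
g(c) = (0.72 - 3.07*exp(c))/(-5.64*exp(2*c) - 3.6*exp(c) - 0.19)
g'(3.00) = -0.02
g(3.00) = 0.03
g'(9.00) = 0.00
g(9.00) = 0.00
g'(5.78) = -0.00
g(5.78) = 0.00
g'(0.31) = -0.10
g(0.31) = 0.22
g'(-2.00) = 0.88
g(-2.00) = -0.39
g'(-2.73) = 1.18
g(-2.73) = -1.16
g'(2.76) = -0.03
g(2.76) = 0.03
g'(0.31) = -0.10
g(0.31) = 0.22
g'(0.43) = -0.11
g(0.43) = 0.21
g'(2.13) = -0.05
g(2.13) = 0.06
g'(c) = (0.72 - 3.07*exp(c))*(11.28*exp(2*c) + 3.6*exp(c))/(-5.64*exp(2*c) - 3.6*exp(c) - 0.19)^2 - 3.07*exp(c)/(-5.64*exp(2*c) - 3.6*exp(c) - 0.19)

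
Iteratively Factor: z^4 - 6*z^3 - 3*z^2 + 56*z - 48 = (z + 3)*(z^3 - 9*z^2 + 24*z - 16) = (z - 4)*(z + 3)*(z^2 - 5*z + 4) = (z - 4)*(z - 1)*(z + 3)*(z - 4)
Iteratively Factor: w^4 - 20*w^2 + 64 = (w - 2)*(w^3 + 2*w^2 - 16*w - 32) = (w - 2)*(w + 4)*(w^2 - 2*w - 8) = (w - 4)*(w - 2)*(w + 4)*(w + 2)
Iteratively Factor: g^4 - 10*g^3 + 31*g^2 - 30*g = (g - 3)*(g^3 - 7*g^2 + 10*g) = g*(g - 3)*(g^2 - 7*g + 10) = g*(g - 5)*(g - 3)*(g - 2)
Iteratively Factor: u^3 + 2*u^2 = (u)*(u^2 + 2*u) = u*(u + 2)*(u)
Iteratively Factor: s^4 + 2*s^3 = (s)*(s^3 + 2*s^2) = s*(s + 2)*(s^2) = s^2*(s + 2)*(s)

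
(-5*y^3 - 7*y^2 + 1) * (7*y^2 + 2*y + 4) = -35*y^5 - 59*y^4 - 34*y^3 - 21*y^2 + 2*y + 4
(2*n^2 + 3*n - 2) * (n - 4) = 2*n^3 - 5*n^2 - 14*n + 8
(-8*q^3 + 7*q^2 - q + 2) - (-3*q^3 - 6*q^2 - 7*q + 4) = -5*q^3 + 13*q^2 + 6*q - 2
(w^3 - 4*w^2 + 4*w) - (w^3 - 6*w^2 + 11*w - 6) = 2*w^2 - 7*w + 6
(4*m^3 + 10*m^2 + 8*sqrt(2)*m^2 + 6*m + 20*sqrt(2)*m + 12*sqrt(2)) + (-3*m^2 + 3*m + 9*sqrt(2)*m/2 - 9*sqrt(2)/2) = 4*m^3 + 7*m^2 + 8*sqrt(2)*m^2 + 9*m + 49*sqrt(2)*m/2 + 15*sqrt(2)/2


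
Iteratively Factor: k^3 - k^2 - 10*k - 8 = (k + 2)*(k^2 - 3*k - 4) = (k + 1)*(k + 2)*(k - 4)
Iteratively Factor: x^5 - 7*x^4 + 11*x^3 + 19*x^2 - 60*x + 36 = (x - 1)*(x^4 - 6*x^3 + 5*x^2 + 24*x - 36) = (x - 1)*(x + 2)*(x^3 - 8*x^2 + 21*x - 18) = (x - 3)*(x - 1)*(x + 2)*(x^2 - 5*x + 6) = (x - 3)*(x - 2)*(x - 1)*(x + 2)*(x - 3)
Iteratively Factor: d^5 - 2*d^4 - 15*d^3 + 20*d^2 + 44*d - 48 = (d - 1)*(d^4 - d^3 - 16*d^2 + 4*d + 48) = (d - 2)*(d - 1)*(d^3 + d^2 - 14*d - 24) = (d - 2)*(d - 1)*(d + 3)*(d^2 - 2*d - 8) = (d - 4)*(d - 2)*(d - 1)*(d + 3)*(d + 2)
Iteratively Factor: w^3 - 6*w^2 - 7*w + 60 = (w - 4)*(w^2 - 2*w - 15) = (w - 4)*(w + 3)*(w - 5)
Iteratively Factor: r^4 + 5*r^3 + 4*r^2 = (r + 4)*(r^3 + r^2) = (r + 1)*(r + 4)*(r^2) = r*(r + 1)*(r + 4)*(r)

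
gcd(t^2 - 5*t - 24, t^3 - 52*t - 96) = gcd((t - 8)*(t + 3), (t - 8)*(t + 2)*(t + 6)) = t - 8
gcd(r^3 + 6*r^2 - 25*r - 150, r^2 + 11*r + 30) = r^2 + 11*r + 30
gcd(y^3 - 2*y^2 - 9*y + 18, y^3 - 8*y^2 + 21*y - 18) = y^2 - 5*y + 6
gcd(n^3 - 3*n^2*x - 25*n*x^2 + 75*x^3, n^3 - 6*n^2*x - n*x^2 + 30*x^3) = n^2 - 8*n*x + 15*x^2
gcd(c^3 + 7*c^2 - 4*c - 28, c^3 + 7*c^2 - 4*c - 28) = c^3 + 7*c^2 - 4*c - 28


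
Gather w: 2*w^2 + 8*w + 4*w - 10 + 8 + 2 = 2*w^2 + 12*w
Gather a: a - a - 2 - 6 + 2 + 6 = 0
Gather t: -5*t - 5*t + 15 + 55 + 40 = 110 - 10*t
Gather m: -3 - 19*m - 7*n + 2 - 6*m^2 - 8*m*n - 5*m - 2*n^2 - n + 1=-6*m^2 + m*(-8*n - 24) - 2*n^2 - 8*n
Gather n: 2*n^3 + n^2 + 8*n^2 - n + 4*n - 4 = 2*n^3 + 9*n^2 + 3*n - 4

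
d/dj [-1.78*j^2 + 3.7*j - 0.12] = 3.7 - 3.56*j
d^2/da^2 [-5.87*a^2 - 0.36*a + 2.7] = -11.7400000000000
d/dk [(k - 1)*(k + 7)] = 2*k + 6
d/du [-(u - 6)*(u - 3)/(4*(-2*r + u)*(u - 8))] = ((2*r - u)*(u - 8)*(2*u - 9) - (2*r - u)*(u - 6)*(u - 3) + (u - 8)*(u - 6)*(u - 3))/(4*(2*r - u)^2*(u - 8)^2)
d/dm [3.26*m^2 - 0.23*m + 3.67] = 6.52*m - 0.23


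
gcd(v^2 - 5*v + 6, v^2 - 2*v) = v - 2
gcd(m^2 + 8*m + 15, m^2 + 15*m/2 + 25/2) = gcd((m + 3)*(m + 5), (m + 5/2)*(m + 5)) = m + 5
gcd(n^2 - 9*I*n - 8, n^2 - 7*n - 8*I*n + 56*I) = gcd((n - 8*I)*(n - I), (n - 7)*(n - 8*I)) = n - 8*I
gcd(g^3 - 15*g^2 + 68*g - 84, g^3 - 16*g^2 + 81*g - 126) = g^2 - 13*g + 42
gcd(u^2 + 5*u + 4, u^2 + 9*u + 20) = u + 4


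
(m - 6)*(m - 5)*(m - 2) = m^3 - 13*m^2 + 52*m - 60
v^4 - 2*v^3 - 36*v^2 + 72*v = v*(v - 6)*(v - 2)*(v + 6)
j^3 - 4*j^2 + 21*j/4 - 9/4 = (j - 3/2)^2*(j - 1)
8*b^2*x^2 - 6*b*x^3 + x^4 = x^2*(-4*b + x)*(-2*b + x)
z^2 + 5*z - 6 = (z - 1)*(z + 6)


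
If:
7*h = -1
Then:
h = -1/7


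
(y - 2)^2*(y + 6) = y^3 + 2*y^2 - 20*y + 24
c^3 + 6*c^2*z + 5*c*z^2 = c*(c + z)*(c + 5*z)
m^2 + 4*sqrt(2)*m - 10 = (m - sqrt(2))*(m + 5*sqrt(2))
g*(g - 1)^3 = g^4 - 3*g^3 + 3*g^2 - g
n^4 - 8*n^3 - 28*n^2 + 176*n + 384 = (n - 8)*(n - 6)*(n + 2)*(n + 4)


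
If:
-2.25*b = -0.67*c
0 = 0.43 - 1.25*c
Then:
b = 0.10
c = 0.34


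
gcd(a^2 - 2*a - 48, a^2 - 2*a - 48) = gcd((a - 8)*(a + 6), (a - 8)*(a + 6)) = a^2 - 2*a - 48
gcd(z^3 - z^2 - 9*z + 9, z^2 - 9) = z^2 - 9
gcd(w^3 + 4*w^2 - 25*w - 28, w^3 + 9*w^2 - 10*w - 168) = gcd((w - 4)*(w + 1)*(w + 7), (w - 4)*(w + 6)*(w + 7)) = w^2 + 3*w - 28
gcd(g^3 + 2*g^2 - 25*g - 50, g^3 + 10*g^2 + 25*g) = g + 5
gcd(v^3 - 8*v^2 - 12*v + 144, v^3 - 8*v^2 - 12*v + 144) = v^3 - 8*v^2 - 12*v + 144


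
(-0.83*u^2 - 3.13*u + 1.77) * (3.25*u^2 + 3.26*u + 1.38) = -2.6975*u^4 - 12.8783*u^3 - 5.5967*u^2 + 1.4508*u + 2.4426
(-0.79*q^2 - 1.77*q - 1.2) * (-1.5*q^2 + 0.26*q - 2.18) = 1.185*q^4 + 2.4496*q^3 + 3.062*q^2 + 3.5466*q + 2.616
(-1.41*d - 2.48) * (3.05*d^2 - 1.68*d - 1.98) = -4.3005*d^3 - 5.1952*d^2 + 6.9582*d + 4.9104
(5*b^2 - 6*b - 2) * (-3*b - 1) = -15*b^3 + 13*b^2 + 12*b + 2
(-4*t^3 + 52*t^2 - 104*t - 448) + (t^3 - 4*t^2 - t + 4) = -3*t^3 + 48*t^2 - 105*t - 444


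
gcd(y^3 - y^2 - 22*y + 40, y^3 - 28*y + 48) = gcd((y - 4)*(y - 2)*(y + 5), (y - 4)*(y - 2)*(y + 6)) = y^2 - 6*y + 8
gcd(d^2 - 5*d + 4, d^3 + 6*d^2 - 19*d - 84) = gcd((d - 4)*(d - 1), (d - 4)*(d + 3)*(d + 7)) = d - 4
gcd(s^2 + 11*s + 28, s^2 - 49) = s + 7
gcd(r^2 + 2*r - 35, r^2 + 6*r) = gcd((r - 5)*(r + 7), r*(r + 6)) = 1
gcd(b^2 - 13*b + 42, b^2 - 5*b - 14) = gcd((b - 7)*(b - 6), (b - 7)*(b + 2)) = b - 7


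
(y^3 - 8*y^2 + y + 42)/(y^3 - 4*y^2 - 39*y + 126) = (y + 2)/(y + 6)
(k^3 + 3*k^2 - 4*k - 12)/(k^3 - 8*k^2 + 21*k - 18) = (k^2 + 5*k + 6)/(k^2 - 6*k + 9)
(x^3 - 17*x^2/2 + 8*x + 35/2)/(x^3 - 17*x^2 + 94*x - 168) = (2*x^2 - 3*x - 5)/(2*(x^2 - 10*x + 24))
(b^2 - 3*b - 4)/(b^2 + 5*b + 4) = (b - 4)/(b + 4)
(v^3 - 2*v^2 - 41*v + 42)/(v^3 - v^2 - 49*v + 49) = (v + 6)/(v + 7)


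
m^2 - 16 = (m - 4)*(m + 4)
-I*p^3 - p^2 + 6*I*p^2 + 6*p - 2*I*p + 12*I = (p - 6)*(p - 2*I)*(-I*p + 1)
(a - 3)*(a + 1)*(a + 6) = a^3 + 4*a^2 - 15*a - 18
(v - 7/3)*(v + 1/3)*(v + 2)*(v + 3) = v^4 + 3*v^3 - 43*v^2/9 - 143*v/9 - 14/3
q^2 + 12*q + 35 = (q + 5)*(q + 7)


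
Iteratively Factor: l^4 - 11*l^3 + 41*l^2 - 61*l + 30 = (l - 3)*(l^3 - 8*l^2 + 17*l - 10) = (l - 5)*(l - 3)*(l^2 - 3*l + 2) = (l - 5)*(l - 3)*(l - 1)*(l - 2)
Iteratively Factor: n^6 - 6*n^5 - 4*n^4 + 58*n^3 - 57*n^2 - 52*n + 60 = (n + 1)*(n^5 - 7*n^4 + 3*n^3 + 55*n^2 - 112*n + 60) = (n - 5)*(n + 1)*(n^4 - 2*n^3 - 7*n^2 + 20*n - 12) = (n - 5)*(n - 2)*(n + 1)*(n^3 - 7*n + 6) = (n - 5)*(n - 2)*(n - 1)*(n + 1)*(n^2 + n - 6) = (n - 5)*(n - 2)^2*(n - 1)*(n + 1)*(n + 3)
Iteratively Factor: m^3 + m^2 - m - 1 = (m + 1)*(m^2 - 1) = (m + 1)^2*(m - 1)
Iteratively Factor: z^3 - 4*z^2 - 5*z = (z - 5)*(z^2 + z) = (z - 5)*(z + 1)*(z)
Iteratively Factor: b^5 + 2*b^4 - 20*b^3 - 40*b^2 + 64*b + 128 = (b + 2)*(b^4 - 20*b^2 + 64) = (b - 2)*(b + 2)*(b^3 + 2*b^2 - 16*b - 32) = (b - 2)*(b + 2)^2*(b^2 - 16) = (b - 2)*(b + 2)^2*(b + 4)*(b - 4)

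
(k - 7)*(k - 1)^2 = k^3 - 9*k^2 + 15*k - 7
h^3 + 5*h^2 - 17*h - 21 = (h - 3)*(h + 1)*(h + 7)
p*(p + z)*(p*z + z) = p^3*z + p^2*z^2 + p^2*z + p*z^2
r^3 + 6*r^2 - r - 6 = (r - 1)*(r + 1)*(r + 6)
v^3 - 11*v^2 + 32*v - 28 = (v - 7)*(v - 2)^2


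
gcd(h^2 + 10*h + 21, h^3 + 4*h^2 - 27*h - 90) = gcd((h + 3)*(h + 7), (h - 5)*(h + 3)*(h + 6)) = h + 3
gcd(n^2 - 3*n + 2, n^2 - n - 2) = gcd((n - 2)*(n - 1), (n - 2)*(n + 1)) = n - 2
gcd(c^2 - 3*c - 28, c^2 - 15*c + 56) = c - 7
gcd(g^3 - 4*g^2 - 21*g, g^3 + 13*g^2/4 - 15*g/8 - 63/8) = g + 3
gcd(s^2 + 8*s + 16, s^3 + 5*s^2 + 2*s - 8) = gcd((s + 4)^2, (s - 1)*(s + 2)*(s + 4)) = s + 4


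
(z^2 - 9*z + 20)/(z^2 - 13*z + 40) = (z - 4)/(z - 8)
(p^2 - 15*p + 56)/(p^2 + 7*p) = (p^2 - 15*p + 56)/(p*(p + 7))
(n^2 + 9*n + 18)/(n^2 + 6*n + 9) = (n + 6)/(n + 3)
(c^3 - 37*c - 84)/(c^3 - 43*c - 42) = (-c^3 + 37*c + 84)/(-c^3 + 43*c + 42)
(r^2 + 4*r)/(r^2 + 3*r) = (r + 4)/(r + 3)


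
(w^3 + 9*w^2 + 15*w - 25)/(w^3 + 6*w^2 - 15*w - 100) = (w - 1)/(w - 4)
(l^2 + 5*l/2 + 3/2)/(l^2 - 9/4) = 2*(l + 1)/(2*l - 3)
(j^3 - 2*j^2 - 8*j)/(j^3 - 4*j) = (j - 4)/(j - 2)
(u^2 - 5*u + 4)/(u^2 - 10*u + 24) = (u - 1)/(u - 6)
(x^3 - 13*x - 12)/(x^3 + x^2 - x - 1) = (x^2 - x - 12)/(x^2 - 1)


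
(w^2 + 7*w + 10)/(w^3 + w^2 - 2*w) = (w + 5)/(w*(w - 1))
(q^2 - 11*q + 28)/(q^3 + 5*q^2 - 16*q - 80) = (q - 7)/(q^2 + 9*q + 20)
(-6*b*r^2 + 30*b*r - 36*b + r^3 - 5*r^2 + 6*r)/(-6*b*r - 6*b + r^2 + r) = (r^2 - 5*r + 6)/(r + 1)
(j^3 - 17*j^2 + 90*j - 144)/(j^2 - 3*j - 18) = (j^2 - 11*j + 24)/(j + 3)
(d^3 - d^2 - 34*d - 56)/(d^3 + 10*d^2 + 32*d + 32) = (d - 7)/(d + 4)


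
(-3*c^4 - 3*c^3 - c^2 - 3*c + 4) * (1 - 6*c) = 18*c^5 + 15*c^4 + 3*c^3 + 17*c^2 - 27*c + 4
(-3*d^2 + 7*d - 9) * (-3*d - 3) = 9*d^3 - 12*d^2 + 6*d + 27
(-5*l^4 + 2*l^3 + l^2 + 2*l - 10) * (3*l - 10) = -15*l^5 + 56*l^4 - 17*l^3 - 4*l^2 - 50*l + 100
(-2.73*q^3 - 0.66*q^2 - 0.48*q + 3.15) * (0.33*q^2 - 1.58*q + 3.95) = -0.9009*q^5 + 4.0956*q^4 - 9.8991*q^3 - 0.8091*q^2 - 6.873*q + 12.4425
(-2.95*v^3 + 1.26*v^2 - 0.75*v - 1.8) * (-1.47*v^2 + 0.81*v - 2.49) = 4.3365*v^5 - 4.2417*v^4 + 9.4686*v^3 - 1.0989*v^2 + 0.4095*v + 4.482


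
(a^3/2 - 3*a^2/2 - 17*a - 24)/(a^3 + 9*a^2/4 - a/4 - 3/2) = 2*(a^2 - 5*a - 24)/(4*a^2 + a - 3)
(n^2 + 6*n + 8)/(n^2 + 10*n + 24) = (n + 2)/(n + 6)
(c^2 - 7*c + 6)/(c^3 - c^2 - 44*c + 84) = (c - 1)/(c^2 + 5*c - 14)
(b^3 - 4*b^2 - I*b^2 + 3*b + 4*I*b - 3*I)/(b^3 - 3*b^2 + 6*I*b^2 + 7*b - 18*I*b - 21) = (b - 1)/(b + 7*I)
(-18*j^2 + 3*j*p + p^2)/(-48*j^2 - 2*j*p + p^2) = (-3*j + p)/(-8*j + p)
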